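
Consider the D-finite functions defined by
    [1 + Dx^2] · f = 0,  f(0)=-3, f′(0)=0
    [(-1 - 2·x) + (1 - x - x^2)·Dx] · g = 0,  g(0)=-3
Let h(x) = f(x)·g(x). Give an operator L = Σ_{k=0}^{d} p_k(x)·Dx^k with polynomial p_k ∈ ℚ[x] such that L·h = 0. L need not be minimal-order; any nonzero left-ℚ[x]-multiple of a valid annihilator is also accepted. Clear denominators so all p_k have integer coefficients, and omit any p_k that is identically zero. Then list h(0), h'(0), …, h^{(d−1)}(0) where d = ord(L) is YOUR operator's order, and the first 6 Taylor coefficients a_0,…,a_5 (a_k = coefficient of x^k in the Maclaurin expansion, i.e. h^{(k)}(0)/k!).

L = (1 + x + x^2) + (2 + 4·x)·Dx + (-1 + x + x^2)·Dx^2  (order 2).
h: a_k = 9, 9, 27/2, 45/2, 291/8, 471/8, …
ICs: h(0) = 9, h′(0) = 9.

f: a_k = -3, 0, 3/2, 0, -1/8, 0, …
g: a_k = -3, -3, -6, -9, -15, -24, …
f·g: L₀ = L_f ⊗_s L_g, ord ≤ 2·1.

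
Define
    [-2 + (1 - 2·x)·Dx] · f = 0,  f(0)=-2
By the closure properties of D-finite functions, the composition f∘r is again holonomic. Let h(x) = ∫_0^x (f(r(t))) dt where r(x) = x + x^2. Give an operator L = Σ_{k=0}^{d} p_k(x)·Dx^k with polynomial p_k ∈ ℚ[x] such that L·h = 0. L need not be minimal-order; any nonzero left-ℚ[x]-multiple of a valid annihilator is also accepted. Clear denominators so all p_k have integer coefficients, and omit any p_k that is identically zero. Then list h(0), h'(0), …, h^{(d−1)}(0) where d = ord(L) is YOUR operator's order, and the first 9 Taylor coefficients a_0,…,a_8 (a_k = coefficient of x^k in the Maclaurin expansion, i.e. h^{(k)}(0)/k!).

L = (2 + 4·x)·Dx + (-1 + 2·x + 2·x^2)·Dx^2  (order 2).
h: a_k = 0, -2, -2, -4, -8, -88/5, -40, -656/7, -224, …
ICs: h(0) = 0, h′(0) = -2.

f: a_k = -2, -4, -8, -16, -32, -64, -128, -256, -512, …
f∘r: x↦r, Dx↦Dx/r' in L_f ⇒ L₀.
h=∫h₀ ⇒ L = L₀·Dx.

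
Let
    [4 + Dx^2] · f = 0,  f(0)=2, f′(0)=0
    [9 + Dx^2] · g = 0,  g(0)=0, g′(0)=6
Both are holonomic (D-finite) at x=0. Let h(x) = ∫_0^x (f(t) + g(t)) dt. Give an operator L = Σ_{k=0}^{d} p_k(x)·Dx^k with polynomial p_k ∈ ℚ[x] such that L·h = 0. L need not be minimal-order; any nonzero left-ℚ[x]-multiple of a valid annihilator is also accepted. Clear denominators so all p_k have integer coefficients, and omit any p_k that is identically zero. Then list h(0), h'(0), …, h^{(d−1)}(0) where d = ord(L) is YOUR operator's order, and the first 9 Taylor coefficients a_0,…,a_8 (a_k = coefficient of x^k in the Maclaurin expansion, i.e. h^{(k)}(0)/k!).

L = 36·Dx + 13·Dx^3 + Dx^5  (order 5).
h: a_k = 0, 2, 3, -4/3, -9/4, 4/15, 27/40, -8/315, -243/2240, …
ICs: h(0) = 0, h′(0) = 2, h′′(0) = 6, h′′′(0) = -8, h′′′′(0) = -54.

f: a_k = 2, 0, -4, 0, 4/3, 0, -8/45, 0, 4/315, …
g: a_k = 0, 6, 0, -9, 0, 81/20, 0, -243/280, 0, …
L₀ := lclm(L_f,L_g); ord L₀ ≤ 2+2.
∫: right-multiply L₀ by Dx.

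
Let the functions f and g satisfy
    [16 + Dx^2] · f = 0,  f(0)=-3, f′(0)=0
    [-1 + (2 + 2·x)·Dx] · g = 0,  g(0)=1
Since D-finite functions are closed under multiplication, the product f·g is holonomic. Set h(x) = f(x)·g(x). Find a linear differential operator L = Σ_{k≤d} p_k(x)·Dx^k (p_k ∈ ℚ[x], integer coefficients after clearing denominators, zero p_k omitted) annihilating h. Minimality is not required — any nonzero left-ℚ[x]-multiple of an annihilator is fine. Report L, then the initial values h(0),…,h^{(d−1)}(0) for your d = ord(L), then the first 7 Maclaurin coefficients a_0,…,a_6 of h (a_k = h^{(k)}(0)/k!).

f: a_k = -3, 0, 24, 0, -32, 0, 256/15, …
g: a_k = 1, 1/2, -1/8, 1/16, -5/128, 7/256, -21/1024, …
L₀ := L_f ⊗_s L_g (sym. prod.), ord ≤ 2.
L = (67 + 128·x + 64·x^2) + (-4 - 4·x)·Dx + (4 + 8·x + 4·x^2)·Dx^2  (order 2).
h: a_k = -3, -3/2, 195/8, 189/16, -4465/128, -3733/256, 310129/15360, …
ICs: h(0) = -3, h′(0) = -3/2.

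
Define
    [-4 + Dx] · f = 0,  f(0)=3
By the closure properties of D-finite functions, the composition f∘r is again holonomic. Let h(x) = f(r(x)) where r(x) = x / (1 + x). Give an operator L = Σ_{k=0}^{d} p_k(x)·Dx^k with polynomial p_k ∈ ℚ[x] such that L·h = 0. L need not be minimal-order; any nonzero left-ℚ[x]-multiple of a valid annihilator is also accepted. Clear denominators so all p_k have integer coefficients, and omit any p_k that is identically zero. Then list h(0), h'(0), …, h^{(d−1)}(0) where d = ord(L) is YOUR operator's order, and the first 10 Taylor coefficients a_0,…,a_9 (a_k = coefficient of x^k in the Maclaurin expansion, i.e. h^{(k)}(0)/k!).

L = -4 + (1 + 2·x + x^2)·Dx  (order 1).
h: a_k = 3, 12, 12, -4, -4, 28/5, -44/15, -68/105, 316/105, -3316/945, …
ICs: h(0) = 3.

f: a_k = 3, 12, 24, 32, 32, 128/5, 256/15, 1024/105, 512/105, 2048/945, …
f∘r: x↦r, Dx↦Dx/r' in L_f ⇒ L₀.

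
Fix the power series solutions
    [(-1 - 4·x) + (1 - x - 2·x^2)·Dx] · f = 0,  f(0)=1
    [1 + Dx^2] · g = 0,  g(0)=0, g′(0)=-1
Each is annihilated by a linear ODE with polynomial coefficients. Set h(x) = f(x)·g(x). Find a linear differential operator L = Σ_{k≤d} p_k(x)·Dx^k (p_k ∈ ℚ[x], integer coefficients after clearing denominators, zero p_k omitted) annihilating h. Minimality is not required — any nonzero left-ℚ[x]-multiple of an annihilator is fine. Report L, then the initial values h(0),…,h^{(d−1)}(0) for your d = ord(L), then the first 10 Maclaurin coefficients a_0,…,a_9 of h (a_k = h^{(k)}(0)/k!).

L = (3 + x + 2·x^2) + (2 + 8·x)·Dx + (-1 + x + 2·x^2)·Dx^2  (order 2).
h: a_k = 0, -1, -1, -17/6, -29/6, -1261/120, -807/40, -41521/1008, -410969/5040, -59484889/362880, …
ICs: h(0) = 0, h′(0) = -1.

f: a_k = 1, 1, 3, 5, 11, 21, 43, 85, 171, 341, …
g: a_k = 0, -1, 0, 1/6, 0, -1/120, 0, 1/5040, 0, -1/362880, …
Product ⇒ symmetric product L₀, ord ≤ 2.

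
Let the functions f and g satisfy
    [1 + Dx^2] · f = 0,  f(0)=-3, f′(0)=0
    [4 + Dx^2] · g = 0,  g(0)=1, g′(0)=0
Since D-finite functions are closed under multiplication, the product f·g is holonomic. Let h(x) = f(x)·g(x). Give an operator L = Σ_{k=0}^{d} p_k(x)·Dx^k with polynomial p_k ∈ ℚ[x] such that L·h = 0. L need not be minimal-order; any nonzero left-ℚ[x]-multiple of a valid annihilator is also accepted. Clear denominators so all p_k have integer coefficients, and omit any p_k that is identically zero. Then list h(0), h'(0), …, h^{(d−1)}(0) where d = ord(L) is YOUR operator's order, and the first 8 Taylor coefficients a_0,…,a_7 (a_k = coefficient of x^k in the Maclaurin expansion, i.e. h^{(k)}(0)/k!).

f: a_k = -3, 0, 3/2, 0, -1/8, 0, 1/240, 0, …
g: a_k = 1, 0, -2, 0, 2/3, 0, -4/45, 0, …
L₀ := L_f ⊗_s L_g (sym. prod.), ord ≤ 4.
L = 9 + 10·Dx^2 + Dx^4  (order 4).
h: a_k = -3, 0, 15/2, 0, -41/8, 0, 73/48, 0, …
ICs: h(0) = -3, h′(0) = 0, h′′(0) = 15, h′′′(0) = 0.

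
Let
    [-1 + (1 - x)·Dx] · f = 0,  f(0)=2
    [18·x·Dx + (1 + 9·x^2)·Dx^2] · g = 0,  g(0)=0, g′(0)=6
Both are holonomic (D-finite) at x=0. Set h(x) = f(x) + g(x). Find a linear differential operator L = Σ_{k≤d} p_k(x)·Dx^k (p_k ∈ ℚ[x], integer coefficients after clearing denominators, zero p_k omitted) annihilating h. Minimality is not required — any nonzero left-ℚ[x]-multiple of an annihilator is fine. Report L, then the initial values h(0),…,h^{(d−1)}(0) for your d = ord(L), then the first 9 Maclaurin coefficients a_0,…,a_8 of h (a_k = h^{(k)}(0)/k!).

f: a_k = 2, 2, 2, 2, 2, 2, 2, 2, 2, …
g: a_k = 0, 6, 0, -18, 0, 486/5, 0, -4374/7, 0, …
f+g: L₀ = lclm(L_f,L_g), ord ≤ 1+2.
L = (-18 + 72·x + 486·x^2)·Dx + (12 - 18·x - 180·x^2 + 486·x^3)·Dx^2 + (-1 - 8·x - 72·x^3 + 81·x^4)·Dx^3  (order 3).
h: a_k = 2, 8, 2, -16, 2, 496/5, 2, -4360/7, 2, …
ICs: h(0) = 2, h′(0) = 8, h′′(0) = 4.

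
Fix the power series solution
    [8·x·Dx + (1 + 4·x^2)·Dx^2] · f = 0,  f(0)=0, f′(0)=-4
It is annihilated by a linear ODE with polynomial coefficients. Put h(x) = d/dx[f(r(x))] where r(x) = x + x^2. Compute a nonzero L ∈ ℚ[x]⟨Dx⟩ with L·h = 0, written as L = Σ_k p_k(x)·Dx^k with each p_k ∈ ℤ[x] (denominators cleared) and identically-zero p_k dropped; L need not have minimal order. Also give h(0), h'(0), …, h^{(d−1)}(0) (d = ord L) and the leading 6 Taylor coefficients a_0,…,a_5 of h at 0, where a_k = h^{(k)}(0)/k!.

f: a_k = 0, -4, 0, 16/3, 0, -64/5, …
Change of var in L_f (x↦r) gives L₀.
Derive L from L₀ (diff closure).
L = (-2 + 8·x + 32·x^2 + 48·x^3 + 24·x^4) + (1 + 2·x + 4·x^2 + 16·x^3 + 20·x^4 + 8·x^5)·Dx  (order 1).
h: a_k = -4, -8, 16, 64, 16, -352, …
ICs: h(0) = -4.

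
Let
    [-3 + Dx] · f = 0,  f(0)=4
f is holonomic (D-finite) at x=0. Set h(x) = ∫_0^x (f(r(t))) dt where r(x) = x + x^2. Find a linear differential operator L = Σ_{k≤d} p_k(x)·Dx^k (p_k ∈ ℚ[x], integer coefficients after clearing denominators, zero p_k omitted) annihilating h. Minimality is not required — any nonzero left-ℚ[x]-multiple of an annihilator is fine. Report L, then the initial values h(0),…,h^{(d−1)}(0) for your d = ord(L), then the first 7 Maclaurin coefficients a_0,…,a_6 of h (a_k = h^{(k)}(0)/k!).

f: a_k = 4, 12, 18, 18, 27/2, 81/10, 81/20, …
Substitute x→r, Dx→(1/r')Dx; clear ⇒ L₀.
h=∫h₀ ⇒ L = L₀·Dx.
L = (-3 - 6·x)·Dx + Dx^2  (order 2).
h: a_k = 0, 4, 6, 10, 27/2, 171/10, 387/20, …
ICs: h(0) = 0, h′(0) = 4.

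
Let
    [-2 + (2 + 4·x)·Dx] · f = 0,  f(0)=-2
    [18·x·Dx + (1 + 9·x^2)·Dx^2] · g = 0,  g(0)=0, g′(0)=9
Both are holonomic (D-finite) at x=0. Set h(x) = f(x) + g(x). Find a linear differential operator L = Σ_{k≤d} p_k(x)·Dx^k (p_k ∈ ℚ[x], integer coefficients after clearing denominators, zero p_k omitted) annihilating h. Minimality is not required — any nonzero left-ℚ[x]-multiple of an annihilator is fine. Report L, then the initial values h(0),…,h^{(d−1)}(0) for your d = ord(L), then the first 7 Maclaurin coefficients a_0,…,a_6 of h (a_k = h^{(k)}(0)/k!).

f: a_k = -2, -2, 1, -1, 5/4, -7/4, 21/8, …
g: a_k = 0, 9, 0, -27, 0, 729/5, 0, …
Sum ⇒ L₀ = lclm(L_f,L_g) in ℚ(x)⟨Dx⟩.
L = (-18 - 90·x + 486·x^2 + 486·x^3)·Dx + (-21 - 72·x + 360·x^2 + 1944·x^3 + 1701·x^4)·Dx^2 + (-1 + 16·x + 54·x^2 + 198·x^3 + 567·x^4 + 486·x^5)·Dx^3  (order 3).
h: a_k = -2, 7, 1, -28, 5/4, 2881/20, 21/8, …
ICs: h(0) = -2, h′(0) = 7, h′′(0) = 2.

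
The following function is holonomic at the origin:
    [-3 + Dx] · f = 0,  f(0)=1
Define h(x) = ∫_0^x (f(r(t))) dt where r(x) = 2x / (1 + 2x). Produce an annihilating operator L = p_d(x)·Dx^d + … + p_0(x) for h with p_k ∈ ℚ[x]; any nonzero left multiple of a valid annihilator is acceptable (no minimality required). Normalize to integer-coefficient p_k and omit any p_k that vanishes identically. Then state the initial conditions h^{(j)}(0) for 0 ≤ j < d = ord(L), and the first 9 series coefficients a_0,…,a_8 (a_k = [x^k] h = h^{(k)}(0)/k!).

f: a_k = 1, 3, 9/2, 9/2, 27/8, 81/40, 81/80, 243/560, 729/4480, …
Change of var in L_f (x↦r) gives L₀.
h=∫₀ˣh₀: take L = L₀·Dx.
L = -6·Dx + (1 + 4·x + 4·x^2)·Dx^2  (order 2).
h: a_k = 0, 1, 3, 2, -3, 6/5, 14/5, -276/35, 411/35, …
ICs: h(0) = 0, h′(0) = 1.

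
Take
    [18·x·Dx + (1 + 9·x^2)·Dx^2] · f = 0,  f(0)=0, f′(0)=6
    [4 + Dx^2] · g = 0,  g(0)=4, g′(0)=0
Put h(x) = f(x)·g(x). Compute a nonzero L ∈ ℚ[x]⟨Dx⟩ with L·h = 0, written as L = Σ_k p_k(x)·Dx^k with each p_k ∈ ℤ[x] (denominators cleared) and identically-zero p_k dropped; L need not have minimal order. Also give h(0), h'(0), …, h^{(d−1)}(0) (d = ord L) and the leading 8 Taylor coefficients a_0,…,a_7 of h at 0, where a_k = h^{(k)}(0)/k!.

f: a_k = 0, 6, 0, -18, 0, 486/5, 0, -4374/7, …
g: a_k = 4, 0, -8, 0, 8/3, 0, -16/45, 0, …
Sym-product of L_f,L_g gives L₀ (≤ ord 4).
L = (2080 + 50256·x^2 + 89424·x^4 + 186624·x^6 + 419904·x^8) + (3168·x + 38880·x^3 + 139968·x^5 + 419904·x^7)·Dx + (572 + 13788·x^2 + 33048·x^4 + 93312·x^6 + 209952·x^8)·Dx^2 + (792·x + 9720·x^3 + 34992·x^5 + 104976·x^7)·Dx^3 + (13 + 306·x^2 + 2673·x^4 + 11664·x^6 + 26244·x^8)·Dx^4  (order 4).
h: a_k = 0, 24, 0, -120, 0, 2744/5, 0, -349352/105, …
ICs: h(0) = 0, h′(0) = 24, h′′(0) = 0, h′′′(0) = -720.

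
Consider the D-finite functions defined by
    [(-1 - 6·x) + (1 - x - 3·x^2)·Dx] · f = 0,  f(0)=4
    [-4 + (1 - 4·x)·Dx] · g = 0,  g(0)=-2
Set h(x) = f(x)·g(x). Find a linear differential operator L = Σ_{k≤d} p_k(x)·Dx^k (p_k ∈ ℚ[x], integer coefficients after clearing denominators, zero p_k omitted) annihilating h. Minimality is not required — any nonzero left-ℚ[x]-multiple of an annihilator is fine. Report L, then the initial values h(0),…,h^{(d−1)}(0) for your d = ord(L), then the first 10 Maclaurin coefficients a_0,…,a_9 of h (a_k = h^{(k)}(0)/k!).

f: a_k = 4, 4, 16, 28, 76, 160, 388, 868, 2032, 4636, …
g: a_k = -2, -8, -32, -128, -512, -2048, -8192, -32768, -131072, -524288, …
Product ⇒ symmetric product L₀, ord ≤ 1.
L = (-5 + 2·x + 36·x^2) + (1 - 5·x + x^2 + 12·x^3)·Dx  (order 1).
h: a_k = -8, -40, -192, -824, -3448, -14112, -57224, -230632, -926592, -3715640, …
ICs: h(0) = -8.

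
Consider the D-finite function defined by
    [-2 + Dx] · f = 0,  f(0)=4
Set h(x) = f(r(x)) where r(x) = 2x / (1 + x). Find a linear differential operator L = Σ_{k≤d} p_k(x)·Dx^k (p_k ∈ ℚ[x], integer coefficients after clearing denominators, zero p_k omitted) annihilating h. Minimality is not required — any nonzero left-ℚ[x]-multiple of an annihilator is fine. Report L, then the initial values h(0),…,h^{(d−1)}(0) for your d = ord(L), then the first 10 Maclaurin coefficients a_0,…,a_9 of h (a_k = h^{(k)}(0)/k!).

L = -4 + (1 + 2·x + x^2)·Dx  (order 1).
h: a_k = 4, 16, 16, -16/3, -16/3, 112/15, -176/45, -272/315, 1264/315, -13264/2835, …
ICs: h(0) = 4.

f: a_k = 4, 8, 8, 16/3, 8/3, 16/15, 16/45, 32/315, 8/315, 16/2835, …
Substitute x→r, Dx→(1/r')Dx; clear ⇒ L₀.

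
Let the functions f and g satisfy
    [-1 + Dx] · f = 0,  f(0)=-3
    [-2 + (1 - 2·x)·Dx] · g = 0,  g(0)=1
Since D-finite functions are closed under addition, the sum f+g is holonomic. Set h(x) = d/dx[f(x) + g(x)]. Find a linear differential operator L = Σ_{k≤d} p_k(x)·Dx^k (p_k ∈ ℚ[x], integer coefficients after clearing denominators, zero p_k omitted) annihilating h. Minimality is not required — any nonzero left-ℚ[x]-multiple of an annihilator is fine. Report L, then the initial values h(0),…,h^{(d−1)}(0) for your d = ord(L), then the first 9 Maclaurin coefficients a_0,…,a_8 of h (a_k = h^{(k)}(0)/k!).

f: a_k = -3, -3, -3/2, -1/2, -1/8, -1/40, -1/240, -1/1680, -1/13440, …
g: a_k = 1, 2, 4, 8, 16, 32, 64, 128, 256, …
Weyl lclm of L_f,L_g ⇒ L₀ (ord ≤ 2).
Differentiate: ansatz ord ≤ ord L₀ ⇒ L.
L = (20 + 8·x) + (-23 - 4·x + 4·x^2)·Dx + (3 - 4·x - 4·x^2)·Dx^2  (order 2).
h: a_k = -1, 5, 45/2, 127/2, 1279/8, 15359/40, 215039/240, 3440639/1680, 61931519/13440, …
ICs: h(0) = -1, h′(0) = 5.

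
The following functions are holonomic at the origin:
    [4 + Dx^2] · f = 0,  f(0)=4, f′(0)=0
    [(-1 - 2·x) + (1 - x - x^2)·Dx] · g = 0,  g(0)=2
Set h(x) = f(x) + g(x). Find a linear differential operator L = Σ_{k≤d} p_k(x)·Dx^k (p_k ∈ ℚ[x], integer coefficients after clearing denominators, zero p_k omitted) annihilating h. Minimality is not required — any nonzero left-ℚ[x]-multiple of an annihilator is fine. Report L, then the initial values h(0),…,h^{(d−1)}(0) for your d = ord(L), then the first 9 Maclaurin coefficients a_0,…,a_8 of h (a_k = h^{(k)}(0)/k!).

f: a_k = 4, 0, -8, 0, 8/3, 0, -16/45, 0, 8/315, …
g: a_k = 2, 2, 4, 6, 10, 16, 26, 42, 68, …
Sum ⇒ L₀ = lclm(L_f,L_g) in ℚ(x)⟨Dx⟩.
L = (-44 - 96·x - 32·x^2 - 48·x^3 - 40·x^4 - 16·x^5) + (16 - 20·x - 8·x^2 + 16·x^3 - 12·x^4 - 24·x^5 - 8·x^6)·Dx + (-11 - 24·x - 8·x^2 - 12·x^3 - 10·x^4 - 4·x^5)·Dx^2 + (4 - 5·x - 2·x^2 + 4·x^3 - 3·x^4 - 6·x^5 - 2·x^6)·Dx^3  (order 3).
h: a_k = 6, 2, -4, 6, 38/3, 16, 1154/45, 42, 21428/315, …
ICs: h(0) = 6, h′(0) = 2, h′′(0) = -8.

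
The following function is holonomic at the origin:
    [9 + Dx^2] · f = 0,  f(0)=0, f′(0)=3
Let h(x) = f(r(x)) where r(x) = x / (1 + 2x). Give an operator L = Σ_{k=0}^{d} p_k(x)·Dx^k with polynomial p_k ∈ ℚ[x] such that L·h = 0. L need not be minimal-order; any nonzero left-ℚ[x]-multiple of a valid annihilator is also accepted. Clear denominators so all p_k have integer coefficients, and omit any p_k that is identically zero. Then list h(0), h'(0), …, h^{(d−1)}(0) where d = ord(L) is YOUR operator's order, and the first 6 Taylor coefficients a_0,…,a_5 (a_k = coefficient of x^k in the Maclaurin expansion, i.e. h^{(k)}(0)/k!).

L = 9 + (4 + 24·x + 48·x^2 + 32·x^3)·Dx + (1 + 8·x + 24·x^2 + 32·x^3 + 16·x^4)·Dx^2  (order 2).
h: a_k = 0, 3, -6, 15/2, 3, -2319/40, …
ICs: h(0) = 0, h′(0) = 3.

f: a_k = 0, 3, 0, -9/2, 0, 81/40, …
Change of var in L_f (x↦r) gives L₀.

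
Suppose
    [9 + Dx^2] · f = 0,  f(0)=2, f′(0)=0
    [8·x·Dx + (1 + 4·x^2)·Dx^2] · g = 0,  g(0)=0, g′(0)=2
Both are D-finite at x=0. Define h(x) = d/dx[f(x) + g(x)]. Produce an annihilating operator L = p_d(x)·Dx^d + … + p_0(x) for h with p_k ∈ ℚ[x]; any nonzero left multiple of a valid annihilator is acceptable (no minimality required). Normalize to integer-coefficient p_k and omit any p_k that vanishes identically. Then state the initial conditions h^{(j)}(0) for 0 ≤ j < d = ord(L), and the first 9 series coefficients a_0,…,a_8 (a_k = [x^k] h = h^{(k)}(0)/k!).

L = (-2808·x + 19008·x^3 + 10368·x^5) + (9 + 1548·x^2 + 7344·x^4 + 5184·x^6)·Dx + (-312·x + 2112·x^3 + 1152·x^5)·Dx^2 + (1 + 172·x^2 + 816·x^4 + 576·x^6)·Dx^3  (order 3).
h: a_k = 2, -18, -8, 27, 32, -243/20, -128, 729/280, 512, …
ICs: h(0) = 2, h′(0) = -18, h′′(0) = -16.

f: a_k = 2, 0, -9, 0, 27/4, 0, -81/40, 0, 729/2240, …
g: a_k = 0, 2, 0, -8/3, 0, 32/5, 0, -128/7, 0, …
h₀=f+g: left-lcm gives L₀, ord ≤ 4.
Derive L from L₀ (diff closure).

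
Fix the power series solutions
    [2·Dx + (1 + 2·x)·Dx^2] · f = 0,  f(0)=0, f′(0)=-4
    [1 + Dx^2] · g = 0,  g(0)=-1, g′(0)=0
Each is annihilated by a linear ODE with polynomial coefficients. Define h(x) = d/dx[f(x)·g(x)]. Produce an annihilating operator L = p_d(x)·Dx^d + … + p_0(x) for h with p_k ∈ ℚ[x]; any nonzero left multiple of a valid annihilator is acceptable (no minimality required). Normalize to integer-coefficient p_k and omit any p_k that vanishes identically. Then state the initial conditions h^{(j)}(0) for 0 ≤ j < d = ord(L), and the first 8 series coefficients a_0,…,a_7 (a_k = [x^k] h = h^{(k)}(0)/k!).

f: a_k = 0, -4, 4, -16/3, 8, -64/5, 64/3, -256/7, …
g: a_k = -1, 0, 1/2, 0, -1/24, 0, 1/720, 0, …
Product ⇒ symmetric product L₀, ord ≤ 4.
h₀' ⇒ L via d/dx closure of L₀.
L = (-52 - 31·x - 87·x^2 - 96·x^3 - 8·x^4 + 48·x^5 + 16·x^6) + (-33 - 98·x - 80·x^2 + 80·x^4 + 32·x^5)·Dx + (-55 - 46·x - 110·x^2 - 96·x^3 + 32·x^4 + 96·x^5 + 32·x^6)·Dx^2 + (-33 - 98·x - 80·x^2 + 80·x^4 + 32·x^5)·Dx^3 + (-3 - 15·x - 23·x^2 + 40·x^4 + 48·x^5 + 16·x^6)·Dx^4  (order 4).
h: a_k = 4, -8, 10, -24, 103/2, -105, 12763/60, -19318/45, …
ICs: h(0) = 4, h′(0) = -8, h′′(0) = 20, h′′′(0) = -144.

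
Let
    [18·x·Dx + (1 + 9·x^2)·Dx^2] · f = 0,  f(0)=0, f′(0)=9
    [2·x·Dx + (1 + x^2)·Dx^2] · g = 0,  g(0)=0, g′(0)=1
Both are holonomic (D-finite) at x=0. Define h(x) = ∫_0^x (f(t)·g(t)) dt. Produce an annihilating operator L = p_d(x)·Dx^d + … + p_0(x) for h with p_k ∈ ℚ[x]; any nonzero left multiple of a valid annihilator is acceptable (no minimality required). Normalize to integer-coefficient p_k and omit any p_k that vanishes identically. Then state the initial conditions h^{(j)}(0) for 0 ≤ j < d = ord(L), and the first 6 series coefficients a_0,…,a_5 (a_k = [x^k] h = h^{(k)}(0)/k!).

L = (-216·x - 3600·x^3 - 5184·x^5 + 6480·x^7 + 17496·x^9)·Dx^2 + (-40 - 1452·x^2 - 6480·x^4 - 4536·x^6 + 22680·x^8 + 26244·x^10)·Dx^3 + (-80·x - 980·x^3 - 2160·x^5 + 2952·x^7 + 12960·x^9 + 8748·x^11)·Dx^4 + (-1 - 20·x^2 - 109·x^4 + 981·x^8 + 1620·x^10 + 729·x^12)·Dx^5  (order 5).
h: a_k = 0, 0, 0, 3, 0, -6, …
ICs: h(0) = 0, h′(0) = 0, h′′(0) = 0, h′′′(0) = 18, h′′′′(0) = 0.

f: a_k = 0, 9, 0, -27, 0, 729/5, …
g: a_k = 0, 1, 0, -1/3, 0, 1/5, …
Sym-product of L_f,L_g gives L₀ (≤ ord 4).
h=∫₀ˣh₀: take L = L₀·Dx.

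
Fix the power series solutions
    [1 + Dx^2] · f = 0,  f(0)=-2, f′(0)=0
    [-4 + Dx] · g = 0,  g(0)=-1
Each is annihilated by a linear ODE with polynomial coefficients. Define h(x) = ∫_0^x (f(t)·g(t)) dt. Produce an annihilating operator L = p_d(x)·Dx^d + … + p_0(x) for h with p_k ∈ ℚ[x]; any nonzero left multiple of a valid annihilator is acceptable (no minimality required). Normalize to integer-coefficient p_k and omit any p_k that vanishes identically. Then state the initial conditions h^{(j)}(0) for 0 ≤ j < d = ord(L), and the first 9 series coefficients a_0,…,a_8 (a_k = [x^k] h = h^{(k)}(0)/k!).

L = 17·Dx - 8·Dx^2 + Dx^3  (order 3).
h: a_k = 0, 2, 4, 5, 13/3, 161/60, 101/90, 11/56, -727/5040, …
ICs: h(0) = 0, h′(0) = 2, h′′(0) = 8.

f: a_k = -2, 0, 1, 0, -1/12, 0, 1/360, 0, -1/20160, …
g: a_k = -1, -4, -8, -32/3, -32/3, -128/15, -256/45, -1024/315, -512/315, …
Product ⇒ symmetric product L₀, ord ≤ 2.
h=∫₀ˣh₀: take L = L₀·Dx.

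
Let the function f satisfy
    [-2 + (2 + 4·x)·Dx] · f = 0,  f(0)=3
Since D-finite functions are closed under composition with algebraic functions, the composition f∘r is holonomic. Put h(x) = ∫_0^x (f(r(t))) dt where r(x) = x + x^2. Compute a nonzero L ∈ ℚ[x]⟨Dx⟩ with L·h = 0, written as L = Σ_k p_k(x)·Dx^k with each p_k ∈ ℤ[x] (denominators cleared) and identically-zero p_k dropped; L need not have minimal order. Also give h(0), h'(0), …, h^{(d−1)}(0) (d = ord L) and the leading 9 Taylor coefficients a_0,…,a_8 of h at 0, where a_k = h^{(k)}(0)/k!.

f: a_k = 3, 3, -3/2, 3/2, -15/8, 21/8, -63/16, 99/16, -1287/128, …
L₀ from L_f via x↦r, Dx↦r'^{-1}Dx.
∫: right-multiply L₀ by Dx.
L = (-1 - 2·x)·Dx + (1 + 2·x + 2·x^2)·Dx^2  (order 2).
h: a_k = 0, 3, 3/2, 1/2, -3/8, 9/40, -1/16, -9/112, 21/128, …
ICs: h(0) = 0, h′(0) = 3.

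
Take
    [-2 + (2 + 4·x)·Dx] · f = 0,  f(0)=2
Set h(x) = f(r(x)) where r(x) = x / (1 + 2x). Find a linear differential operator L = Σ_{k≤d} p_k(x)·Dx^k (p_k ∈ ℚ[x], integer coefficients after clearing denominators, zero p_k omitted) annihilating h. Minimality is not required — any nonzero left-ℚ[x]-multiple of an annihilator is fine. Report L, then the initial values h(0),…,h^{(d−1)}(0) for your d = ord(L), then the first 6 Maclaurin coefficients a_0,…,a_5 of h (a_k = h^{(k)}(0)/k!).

f: a_k = 2, 2, -1, 1, -5/4, 7/4, …
f∘r: x↦r, Dx↦Dx/r' in L_f ⇒ L₀.
L = -1 + (1 + 6·x + 8·x^2)·Dx  (order 1).
h: a_k = 2, 2, -5, 13, -141/4, 399/4, …
ICs: h(0) = 2.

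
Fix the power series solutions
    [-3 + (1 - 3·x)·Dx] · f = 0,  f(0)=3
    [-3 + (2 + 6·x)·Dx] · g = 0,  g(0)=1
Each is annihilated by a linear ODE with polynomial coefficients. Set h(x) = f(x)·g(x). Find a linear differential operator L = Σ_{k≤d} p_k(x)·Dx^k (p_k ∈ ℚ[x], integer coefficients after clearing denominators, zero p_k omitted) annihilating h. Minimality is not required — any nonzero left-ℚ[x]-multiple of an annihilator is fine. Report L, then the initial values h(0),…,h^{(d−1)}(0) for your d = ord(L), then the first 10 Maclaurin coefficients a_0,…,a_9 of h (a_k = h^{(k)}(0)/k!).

L = (9 + 9·x) + (-2 + 18·x^2)·Dx  (order 1).
h: a_k = 3, 27/2, 297/8, 1863/16, 43497/128, 266085/256, 3147093/1024, 19099071/2048, 908311401/32768, 5492088441/65536, …
ICs: h(0) = 3.

f: a_k = 3, 9, 27, 81, 243, 729, 2187, 6561, 19683, 59049, …
g: a_k = 1, 3/2, -9/8, 27/16, -405/128, 1701/256, -15309/1024, 72171/2048, -2814669/32768, 14073345/65536, …
L₀ := L_f ⊗_s L_g (sym. prod.), ord ≤ 1.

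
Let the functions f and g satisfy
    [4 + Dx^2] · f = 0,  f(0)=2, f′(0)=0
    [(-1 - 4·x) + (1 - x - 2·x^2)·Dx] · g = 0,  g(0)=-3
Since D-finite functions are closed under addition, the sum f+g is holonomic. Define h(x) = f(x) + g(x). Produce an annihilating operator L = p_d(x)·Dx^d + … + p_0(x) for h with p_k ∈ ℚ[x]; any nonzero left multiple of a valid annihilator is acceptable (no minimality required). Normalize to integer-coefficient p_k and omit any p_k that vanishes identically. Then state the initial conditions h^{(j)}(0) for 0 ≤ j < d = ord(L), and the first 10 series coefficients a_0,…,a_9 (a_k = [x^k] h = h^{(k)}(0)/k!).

L = (-68 - 304·x - 200·x^2 - 320·x^3 - 160·x^4 - 128·x^5) + (20 - 12·x - 24·x^2 - 8·x^3 - 48·x^4 - 96·x^5 - 64·x^6)·Dx + (-17 - 76·x - 50·x^2 - 80·x^3 - 40·x^4 - 32·x^5)·Dx^2 + (5 - 3·x - 6·x^2 - 2·x^3 - 12·x^4 - 24·x^5 - 16·x^6)·Dx^3  (order 3).
h: a_k = -1, -3, -13, -15, -95/3, -63, -5813/45, -255, -161591/315, -1023, …
ICs: h(0) = -1, h′(0) = -3, h′′(0) = -26.

f: a_k = 2, 0, -4, 0, 4/3, 0, -8/45, 0, 4/315, 0, …
g: a_k = -3, -3, -9, -15, -33, -63, -129, -255, -513, -1023, …
f+g: L₀ = lclm(L_f,L_g), ord ≤ 2+1.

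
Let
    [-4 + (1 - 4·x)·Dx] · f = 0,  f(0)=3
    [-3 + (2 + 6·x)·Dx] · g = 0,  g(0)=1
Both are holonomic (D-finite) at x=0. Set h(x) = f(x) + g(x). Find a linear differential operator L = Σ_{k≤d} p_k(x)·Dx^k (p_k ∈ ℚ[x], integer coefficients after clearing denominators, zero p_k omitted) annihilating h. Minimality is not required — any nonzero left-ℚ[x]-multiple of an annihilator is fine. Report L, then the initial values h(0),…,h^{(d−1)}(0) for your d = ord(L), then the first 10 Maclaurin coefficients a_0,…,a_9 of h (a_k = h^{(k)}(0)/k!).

L = (-228 - 432·x) + (137 + 696·x + 1296·x^2)·Dx + (-10 - 62·x + 192·x^2 + 864·x^3)·Dx^2  (order 2).
h: a_k = 4, 27/2, 375/8, 3099/16, 97899/128, 788133/256, 12567603/1024, 100735467/2048, 6439636275/32768, 51553680897/65536, …
ICs: h(0) = 4, h′(0) = 27/2.

f: a_k = 3, 12, 48, 192, 768, 3072, 12288, 49152, 196608, 786432, …
g: a_k = 1, 3/2, -9/8, 27/16, -405/128, 1701/256, -15309/1024, 72171/2048, -2814669/32768, 14073345/65536, …
L₀ := lclm(L_f,L_g); ord L₀ ≤ 1+1.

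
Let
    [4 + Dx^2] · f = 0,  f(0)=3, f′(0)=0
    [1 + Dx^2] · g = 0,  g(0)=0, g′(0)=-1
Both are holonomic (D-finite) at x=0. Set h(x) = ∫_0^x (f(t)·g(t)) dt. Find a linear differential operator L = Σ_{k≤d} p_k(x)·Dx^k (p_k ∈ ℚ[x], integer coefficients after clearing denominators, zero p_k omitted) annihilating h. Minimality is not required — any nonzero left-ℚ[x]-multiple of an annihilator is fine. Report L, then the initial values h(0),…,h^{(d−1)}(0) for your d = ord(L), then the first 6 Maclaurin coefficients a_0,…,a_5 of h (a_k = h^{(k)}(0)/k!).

f: a_k = 3, 0, -6, 0, 2, 0, …
g: a_k = 0, -1, 0, 1/6, 0, -1/120, …
L₀ := L_f ⊗_s L_g (sym. prod.), ord ≤ 4.
Integrate: L := L₀·Dx.
L = 9·Dx + 10·Dx^3 + Dx^5  (order 5).
h: a_k = 0, 0, -3/2, 0, 13/8, 0, …
ICs: h(0) = 0, h′(0) = 0, h′′(0) = -3, h′′′(0) = 0, h′′′′(0) = 39.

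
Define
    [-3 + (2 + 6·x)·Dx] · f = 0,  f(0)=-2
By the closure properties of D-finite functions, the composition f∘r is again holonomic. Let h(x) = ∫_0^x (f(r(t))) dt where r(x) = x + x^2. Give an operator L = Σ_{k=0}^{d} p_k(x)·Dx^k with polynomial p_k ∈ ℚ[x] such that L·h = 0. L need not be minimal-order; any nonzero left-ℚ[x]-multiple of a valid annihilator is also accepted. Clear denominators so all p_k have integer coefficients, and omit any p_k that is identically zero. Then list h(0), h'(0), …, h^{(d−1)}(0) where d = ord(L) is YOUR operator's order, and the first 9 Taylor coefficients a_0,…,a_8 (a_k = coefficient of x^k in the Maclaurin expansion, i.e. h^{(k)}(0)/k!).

L = (-3 - 6·x)·Dx + (2 + 6·x + 6·x^2)·Dx^2  (order 2).
h: a_k = 0, -2, -3/2, -1/4, 9/32, -99/320, 81/256, -999/3584, 1377/8192, …
ICs: h(0) = 0, h′(0) = -2.

f: a_k = -2, -3, 9/4, -27/8, 405/64, -1701/128, 15309/512, -72171/1024, 2814669/16384, …
h₀=f(r): pull back L_f along r ⇒ L₀.
Integrate: L := L₀·Dx.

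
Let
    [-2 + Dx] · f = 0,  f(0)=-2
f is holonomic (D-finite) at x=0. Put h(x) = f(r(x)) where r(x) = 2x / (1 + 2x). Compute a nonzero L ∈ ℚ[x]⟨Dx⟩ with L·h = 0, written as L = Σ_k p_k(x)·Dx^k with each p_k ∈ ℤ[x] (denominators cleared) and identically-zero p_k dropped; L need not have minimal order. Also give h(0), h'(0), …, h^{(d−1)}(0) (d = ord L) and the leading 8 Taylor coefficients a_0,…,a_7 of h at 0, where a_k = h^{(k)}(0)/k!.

f: a_k = -2, -4, -4, -8/3, -4/3, -8/15, -8/45, -16/315, …
L₀ from L_f via x↦r, Dx↦r'^{-1}Dx.
L = -4 + (1 + 4·x + 4·x^2)·Dx  (order 1).
h: a_k = -2, -8, 0, 32/3, -64/3, 128/5, -512/45, -2560/63, …
ICs: h(0) = -2.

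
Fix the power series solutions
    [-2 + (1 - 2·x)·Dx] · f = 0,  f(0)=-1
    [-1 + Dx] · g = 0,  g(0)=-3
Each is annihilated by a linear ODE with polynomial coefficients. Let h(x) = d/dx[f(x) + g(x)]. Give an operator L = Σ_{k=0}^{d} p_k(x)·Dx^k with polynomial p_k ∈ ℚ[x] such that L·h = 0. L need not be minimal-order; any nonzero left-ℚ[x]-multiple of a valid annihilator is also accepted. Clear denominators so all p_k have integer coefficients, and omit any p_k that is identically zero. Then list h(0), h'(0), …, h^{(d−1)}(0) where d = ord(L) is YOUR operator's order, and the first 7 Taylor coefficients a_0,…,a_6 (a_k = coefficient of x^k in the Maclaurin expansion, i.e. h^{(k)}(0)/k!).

L = (20 + 8·x) + (-23 - 4·x + 4·x^2)·Dx + (3 - 4·x - 4·x^2)·Dx^2  (order 2).
h: a_k = -5, -11, -51/2, -129/2, -1281/8, -15361/40, -215041/240, …
ICs: h(0) = -5, h′(0) = -11.

f: a_k = -1, -2, -4, -8, -16, -32, -64, …
g: a_k = -3, -3, -3/2, -1/2, -1/8, -1/40, -1/240, …
L₀ := lclm(L_f,L_g); ord L₀ ≤ 1+1.
Differentiate: ansatz ord ≤ ord L₀ ⇒ L.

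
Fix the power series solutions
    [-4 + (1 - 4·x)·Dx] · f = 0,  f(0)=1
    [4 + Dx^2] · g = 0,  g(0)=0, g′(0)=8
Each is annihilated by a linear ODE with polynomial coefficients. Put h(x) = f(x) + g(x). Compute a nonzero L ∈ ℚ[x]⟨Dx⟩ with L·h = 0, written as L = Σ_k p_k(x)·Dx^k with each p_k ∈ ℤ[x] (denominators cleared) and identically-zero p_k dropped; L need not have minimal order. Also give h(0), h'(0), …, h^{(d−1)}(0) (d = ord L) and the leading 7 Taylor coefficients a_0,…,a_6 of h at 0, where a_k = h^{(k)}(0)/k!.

L = (400 - 128·x + 256·x^2) + (-36 + 176·x - 192·x^2 + 256·x^3)·Dx + (100 - 32·x + 64·x^2)·Dx^2 + (-9 + 44·x - 48·x^2 + 64·x^3)·Dx^3  (order 3).
h: a_k = 1, 12, 16, 176/3, 256, 15376/15, 4096, …
ICs: h(0) = 1, h′(0) = 12, h′′(0) = 32.

f: a_k = 1, 4, 16, 64, 256, 1024, 4096, …
g: a_k = 0, 8, 0, -16/3, 0, 16/15, 0, …
f+g: L₀ = lclm(L_f,L_g), ord ≤ 1+2.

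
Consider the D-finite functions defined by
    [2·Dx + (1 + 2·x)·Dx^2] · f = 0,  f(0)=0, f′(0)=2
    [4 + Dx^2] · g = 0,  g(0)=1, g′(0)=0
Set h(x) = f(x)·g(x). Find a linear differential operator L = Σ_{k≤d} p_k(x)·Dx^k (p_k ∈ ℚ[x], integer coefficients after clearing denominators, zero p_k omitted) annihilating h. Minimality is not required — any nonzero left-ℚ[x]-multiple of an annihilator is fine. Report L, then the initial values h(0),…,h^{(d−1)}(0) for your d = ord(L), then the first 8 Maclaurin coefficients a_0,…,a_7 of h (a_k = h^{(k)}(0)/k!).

f: a_k = 0, 2, -2, 8/3, -4, 32/5, -32/3, 128/7, …
g: a_k = 1, 0, -2, 0, 2/3, 0, -4/45, 0, …
h₀=f·g: eliminate ⇒ L₀, order ≤ 2·2.
L = (-48 + 192·x + 1216·x^2 + 2048·x^3 + 1024·x^4) + (32 + 320·x + 768·x^2 + 512·x^3)·Dx + (160·x + 672·x^2 + 1024·x^3 + 512·x^4)·Dx^2 + (8 + 80·x + 192·x^2 + 128·x^3)·Dx^3 + (3 + 28·x + 92·x^2 + 128·x^3 + 64·x^4)·Dx^4  (order 4).
h: a_k = 0, 2, -2, -4/3, 0, 12/5, -4, 248/35, …
ICs: h(0) = 0, h′(0) = 2, h′′(0) = -4, h′′′(0) = -8.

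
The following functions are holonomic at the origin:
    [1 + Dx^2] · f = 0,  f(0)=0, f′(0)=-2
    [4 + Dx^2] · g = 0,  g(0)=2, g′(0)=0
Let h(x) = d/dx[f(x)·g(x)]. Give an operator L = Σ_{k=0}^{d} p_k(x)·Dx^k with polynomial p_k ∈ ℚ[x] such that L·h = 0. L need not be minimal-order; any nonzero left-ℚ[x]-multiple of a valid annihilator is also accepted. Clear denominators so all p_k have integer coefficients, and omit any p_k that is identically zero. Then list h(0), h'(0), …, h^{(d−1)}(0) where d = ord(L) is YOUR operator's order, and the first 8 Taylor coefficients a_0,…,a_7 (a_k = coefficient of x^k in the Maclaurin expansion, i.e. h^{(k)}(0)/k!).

f: a_k = 0, -2, 0, 1/3, 0, -1/60, 0, 1/2520, …
g: a_k = 2, 0, -4, 0, 4/3, 0, -8/45, 0, …
f·g: L₀ = L_f ⊗_s L_g, ord ≤ 2·2.
h=h₀': d/dx-closure on L₀ ⇒ L.
L = 9 + 10·Dx^2 + Dx^4  (order 4).
h: a_k = -4, 0, 26, 0, -121/6, 0, 1093/180, 0, …
ICs: h(0) = -4, h′(0) = 0, h′′(0) = 52, h′′′(0) = 0.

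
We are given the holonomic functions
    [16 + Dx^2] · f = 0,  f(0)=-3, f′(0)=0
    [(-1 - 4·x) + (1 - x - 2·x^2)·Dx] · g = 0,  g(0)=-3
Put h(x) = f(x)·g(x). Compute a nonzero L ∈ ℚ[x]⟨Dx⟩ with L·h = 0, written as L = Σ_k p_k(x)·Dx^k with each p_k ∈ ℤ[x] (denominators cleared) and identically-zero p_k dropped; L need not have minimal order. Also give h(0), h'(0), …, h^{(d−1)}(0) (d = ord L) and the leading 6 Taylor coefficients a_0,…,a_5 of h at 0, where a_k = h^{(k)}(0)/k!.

L = (-12 + 16·x + 32·x^2) + (2 + 8·x)·Dx + (-1 + x + 2·x^2)·Dx^2  (order 2).
h: a_k = 9, 9, -45, -27, -21, -75, …
ICs: h(0) = 9, h′(0) = 9.

f: a_k = -3, 0, 24, 0, -32, 0, …
g: a_k = -3, -3, -9, -15, -33, -63, …
h₀=f·g: eliminate ⇒ L₀, order ≤ 2·1.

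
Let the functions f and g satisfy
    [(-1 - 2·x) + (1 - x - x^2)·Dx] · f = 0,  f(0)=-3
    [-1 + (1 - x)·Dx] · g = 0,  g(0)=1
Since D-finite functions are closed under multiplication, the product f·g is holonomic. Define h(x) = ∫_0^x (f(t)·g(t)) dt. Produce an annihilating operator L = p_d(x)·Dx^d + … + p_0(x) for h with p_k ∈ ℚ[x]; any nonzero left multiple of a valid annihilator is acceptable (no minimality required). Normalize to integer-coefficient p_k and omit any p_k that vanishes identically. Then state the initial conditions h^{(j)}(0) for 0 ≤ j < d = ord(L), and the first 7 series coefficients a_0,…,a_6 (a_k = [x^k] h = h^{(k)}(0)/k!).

L = (-2 + 3·x^2)·Dx + (1 - 2·x + x^3)·Dx^2  (order 2).
h: a_k = 0, -3, -3, -4, -21/4, -36/5, -10, …
ICs: h(0) = 0, h′(0) = -3.

f: a_k = -3, -3, -6, -9, -15, -24, -39, …
g: a_k = 1, 1, 1, 1, 1, 1, 1, …
Product ⇒ symmetric product L₀, ord ≤ 1.
∫: right-multiply L₀ by Dx.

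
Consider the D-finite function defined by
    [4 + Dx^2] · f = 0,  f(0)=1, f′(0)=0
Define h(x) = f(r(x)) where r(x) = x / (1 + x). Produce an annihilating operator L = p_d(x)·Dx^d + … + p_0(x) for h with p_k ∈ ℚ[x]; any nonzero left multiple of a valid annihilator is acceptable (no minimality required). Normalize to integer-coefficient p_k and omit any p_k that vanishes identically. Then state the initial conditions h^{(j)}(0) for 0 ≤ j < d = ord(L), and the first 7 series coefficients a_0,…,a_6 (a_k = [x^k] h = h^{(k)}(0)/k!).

f: a_k = 1, 0, -2, 0, 2/3, 0, -4/45, …
L₀ from L_f via x↦r, Dx↦r'^{-1}Dx.
L = 4 + (2 + 6·x + 6·x^2 + 2·x^3)·Dx + (1 + 4·x + 6·x^2 + 4·x^3 + x^4)·Dx^2  (order 2).
h: a_k = 1, 0, -2, 4, -16/3, 16/3, -154/45, …
ICs: h(0) = 1, h′(0) = 0.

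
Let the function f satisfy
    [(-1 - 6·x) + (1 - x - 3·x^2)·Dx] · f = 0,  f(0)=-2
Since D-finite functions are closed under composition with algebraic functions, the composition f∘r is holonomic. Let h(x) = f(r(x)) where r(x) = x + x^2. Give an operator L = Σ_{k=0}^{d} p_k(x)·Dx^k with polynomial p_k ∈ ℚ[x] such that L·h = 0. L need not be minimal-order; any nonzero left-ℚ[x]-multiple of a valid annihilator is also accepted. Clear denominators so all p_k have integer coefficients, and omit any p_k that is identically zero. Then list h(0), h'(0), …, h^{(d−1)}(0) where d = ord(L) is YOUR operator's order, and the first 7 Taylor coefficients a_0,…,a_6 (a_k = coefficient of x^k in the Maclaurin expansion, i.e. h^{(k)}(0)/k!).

L = (1 + 8·x + 18·x^2 + 12·x^3) + (-1 + x + 4·x^2 + 6·x^3 + 3·x^4)·Dx  (order 1).
h: a_k = -2, -2, -10, -30, -88, -274, -836, …
ICs: h(0) = -2.

f: a_k = -2, -2, -8, -14, -38, -80, -194, …
Change of var in L_f (x↦r) gives L₀.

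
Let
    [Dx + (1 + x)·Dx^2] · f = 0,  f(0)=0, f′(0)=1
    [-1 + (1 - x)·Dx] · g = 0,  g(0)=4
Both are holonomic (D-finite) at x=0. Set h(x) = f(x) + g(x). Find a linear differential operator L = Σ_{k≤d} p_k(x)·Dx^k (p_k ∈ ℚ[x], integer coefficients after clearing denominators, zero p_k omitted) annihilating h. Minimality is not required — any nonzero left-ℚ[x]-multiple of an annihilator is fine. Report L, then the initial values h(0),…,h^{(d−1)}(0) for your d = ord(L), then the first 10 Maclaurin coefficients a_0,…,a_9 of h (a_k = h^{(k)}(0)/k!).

L = (-10 - 2·x)·Dx + (-4 - 16·x - 4·x^2)·Dx^2 + (3 + x - 3·x^2 - x^3)·Dx^3  (order 3).
h: a_k = 4, 5, 7/2, 13/3, 15/4, 21/5, 23/6, 29/7, 31/8, 37/9, …
ICs: h(0) = 4, h′(0) = 5, h′′(0) = 7.

f: a_k = 0, 1, -1/2, 1/3, -1/4, 1/5, -1/6, 1/7, -1/8, 1/9, …
g: a_k = 4, 4, 4, 4, 4, 4, 4, 4, 4, 4, …
Sum ⇒ L₀ = lclm(L_f,L_g) in ℚ(x)⟨Dx⟩.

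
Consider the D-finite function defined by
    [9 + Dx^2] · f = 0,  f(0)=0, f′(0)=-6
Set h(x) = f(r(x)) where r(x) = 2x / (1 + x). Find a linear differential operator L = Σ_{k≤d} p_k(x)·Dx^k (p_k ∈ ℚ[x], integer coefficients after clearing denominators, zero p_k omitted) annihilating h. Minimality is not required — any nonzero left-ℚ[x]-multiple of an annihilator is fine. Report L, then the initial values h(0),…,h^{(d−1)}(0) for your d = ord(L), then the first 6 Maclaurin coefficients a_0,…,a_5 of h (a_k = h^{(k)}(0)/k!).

f: a_k = 0, -6, 0, 9, 0, -81/20, …
f∘r: x↦r, Dx↦Dx/r' in L_f ⇒ L₀.
L = 36 + (2 + 6·x + 6·x^2 + 2·x^3)·Dx + (1 + 4·x + 6·x^2 + 4·x^3 + x^4)·Dx^2  (order 2).
h: a_k = 0, -12, 12, 60, -204, 1452/5, …
ICs: h(0) = 0, h′(0) = -12.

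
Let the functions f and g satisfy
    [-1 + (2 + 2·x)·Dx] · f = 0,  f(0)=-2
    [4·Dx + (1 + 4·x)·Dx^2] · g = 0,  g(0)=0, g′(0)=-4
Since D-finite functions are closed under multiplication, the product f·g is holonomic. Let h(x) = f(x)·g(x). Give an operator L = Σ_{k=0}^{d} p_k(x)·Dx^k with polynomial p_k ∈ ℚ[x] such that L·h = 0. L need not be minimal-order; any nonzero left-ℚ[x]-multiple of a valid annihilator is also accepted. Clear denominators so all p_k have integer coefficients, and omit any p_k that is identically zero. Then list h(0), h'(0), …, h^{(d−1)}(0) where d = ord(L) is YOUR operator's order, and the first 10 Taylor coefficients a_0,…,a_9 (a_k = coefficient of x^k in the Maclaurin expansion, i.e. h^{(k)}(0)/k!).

f: a_k = -2, -1, 1/4, -1/8, 5/64, -7/128, 21/512, -33/1024, 429/16384, -715/32768, …
g: a_k = 0, -4, 8, -64/3, 64, -1024/5, 2048/3, -16384/7, 8192, -262144/9, …
L₀ := L_f ⊗_s L_g (sym. prod.), ord ≤ 2.
L = (-5 + 4·x) + (12 + 12·x)·Dx + (4 + 24·x + 36·x^2 + 16·x^3)·Dx^2  (order 2).
h: a_k = 0, 8, -12, 101/3, -625/6, 81349/240, -547691/480, 52913387/13440, -372033667/26880, 12740089997/258048, …
ICs: h(0) = 0, h′(0) = 8.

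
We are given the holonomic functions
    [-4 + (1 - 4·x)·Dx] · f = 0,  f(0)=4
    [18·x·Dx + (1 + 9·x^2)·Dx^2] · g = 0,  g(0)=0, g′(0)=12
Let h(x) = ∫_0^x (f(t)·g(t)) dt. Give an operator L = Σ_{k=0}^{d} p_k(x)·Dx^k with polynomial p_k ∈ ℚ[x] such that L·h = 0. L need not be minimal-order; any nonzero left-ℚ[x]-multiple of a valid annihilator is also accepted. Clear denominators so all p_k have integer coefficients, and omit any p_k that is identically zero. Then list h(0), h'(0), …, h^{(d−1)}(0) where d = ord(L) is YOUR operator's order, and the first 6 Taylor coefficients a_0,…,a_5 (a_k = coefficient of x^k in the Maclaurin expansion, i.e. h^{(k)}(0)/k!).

L = 72·x·Dx + (8 - 18·x + 144·x^2)·Dx^2 + (-1 + 4·x - 9·x^2 + 36·x^3)·Dx^3  (order 3).
h: a_k = 0, 0, 24, 64, 156, 2496/5, …
ICs: h(0) = 0, h′(0) = 0, h′′(0) = 48.

f: a_k = 4, 16, 64, 256, 1024, 4096, …
g: a_k = 0, 12, 0, -36, 0, 972/5, …
L₀ := L_f ⊗_s L_g (sym. prod.), ord ≤ 2.
h=∫h₀ ⇒ L = L₀·Dx.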